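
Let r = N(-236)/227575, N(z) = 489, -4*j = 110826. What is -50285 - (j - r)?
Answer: -10276603297/455150 ≈ -22579.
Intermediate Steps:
j = -55413/2 (j = -¼*110826 = -55413/2 ≈ -27707.)
r = 489/227575 ≈ 0.0021487
-50285 - (j - r) = -50285 - (-55413/2 - 1*489/227575) = -50285 - (-55413/2 - 489/227575) = -50285 - 1*(-12610614453/455150) = -50285 + 12610614453/455150 = -10276603297/455150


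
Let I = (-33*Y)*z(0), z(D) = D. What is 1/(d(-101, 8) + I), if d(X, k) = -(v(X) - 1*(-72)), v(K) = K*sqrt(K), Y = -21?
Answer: -72/1035485 - 101*I*sqrt(101)/1035485 ≈ -6.9533e-5 - 0.00098025*I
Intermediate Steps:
v(K) = K**(3/2)
d(X, k) = -72 - X**(3/2) (d(X, k) = -(X**(3/2) - 1*(-72)) = -(X**(3/2) + 72) = -(72 + X**(3/2)) = -72 - X**(3/2))
I = 0 (I = -33*(-21)*0 = 693*0 = 0)
1/(d(-101, 8) + I) = 1/((-72 - (-101)**(3/2)) + 0) = 1/((-72 - (-101)*I*sqrt(101)) + 0) = 1/((-72 + 101*I*sqrt(101)) + 0) = 1/(-72 + 101*I*sqrt(101))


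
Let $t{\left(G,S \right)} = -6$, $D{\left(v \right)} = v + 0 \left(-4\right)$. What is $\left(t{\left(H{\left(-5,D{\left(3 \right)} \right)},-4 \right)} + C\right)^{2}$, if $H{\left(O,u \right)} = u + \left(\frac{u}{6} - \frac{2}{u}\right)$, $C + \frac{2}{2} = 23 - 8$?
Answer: $64$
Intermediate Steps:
$D{\left(v \right)} = v$ ($D{\left(v \right)} = v + 0 = v$)
$C = 14$ ($C = -1 + \left(23 - 8\right) = -1 + 15 = 14$)
$H{\left(O,u \right)} = - \frac{2}{u} + \frac{7 u}{6}$ ($H{\left(O,u \right)} = u + \left(u \frac{1}{6} - \frac{2}{u}\right) = u + \left(\frac{u}{6} - \frac{2}{u}\right) = u + \left(- \frac{2}{u} + \frac{u}{6}\right) = - \frac{2}{u} + \frac{7 u}{6}$)
$\left(t{\left(H{\left(-5,D{\left(3 \right)} \right)},-4 \right)} + C\right)^{2} = \left(-6 + 14\right)^{2} = 8^{2} = 64$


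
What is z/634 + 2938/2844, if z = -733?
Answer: -27745/225387 ≈ -0.12310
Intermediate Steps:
z/634 + 2938/2844 = -733/634 + 2938/2844 = -733*1/634 + 2938*(1/2844) = -733/634 + 1469/1422 = -27745/225387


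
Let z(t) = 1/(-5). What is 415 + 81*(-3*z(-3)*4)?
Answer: 3047/5 ≈ 609.40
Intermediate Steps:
z(t) = -⅕
415 + 81*(-3*z(-3)*4) = 415 + 81*(-3*(-⅕)*4) = 415 + 81*((⅗)*4) = 415 + 81*(12/5) = 415 + 972/5 = 3047/5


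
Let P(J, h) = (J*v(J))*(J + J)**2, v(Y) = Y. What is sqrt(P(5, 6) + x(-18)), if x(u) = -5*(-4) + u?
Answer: 3*sqrt(278) ≈ 50.020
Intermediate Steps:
P(J, h) = 4*J**4 (P(J, h) = (J*J)*(J + J)**2 = J**2*(2*J)**2 = J**2*(4*J**2) = 4*J**4)
x(u) = 20 + u
sqrt(P(5, 6) + x(-18)) = sqrt(4*5**4 + (20 - 18)) = sqrt(4*625 + 2) = sqrt(2500 + 2) = sqrt(2502) = 3*sqrt(278)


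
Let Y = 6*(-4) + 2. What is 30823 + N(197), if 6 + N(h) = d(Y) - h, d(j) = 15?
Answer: 30635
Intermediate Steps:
Y = -22 (Y = -24 + 2 = -22)
N(h) = 9 - h (N(h) = -6 + (15 - h) = 9 - h)
30823 + N(197) = 30823 + (9 - 1*197) = 30823 + (9 - 197) = 30823 - 188 = 30635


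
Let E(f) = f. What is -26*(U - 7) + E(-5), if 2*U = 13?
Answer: 8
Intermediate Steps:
U = 13/2 (U = (½)*13 = 13/2 ≈ 6.5000)
-26*(U - 7) + E(-5) = -26*(13/2 - 7) - 5 = -26*(-½) - 5 = 13 - 5 = 8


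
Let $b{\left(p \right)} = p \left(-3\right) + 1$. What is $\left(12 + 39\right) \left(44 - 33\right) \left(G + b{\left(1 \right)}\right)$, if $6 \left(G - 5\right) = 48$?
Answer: $6171$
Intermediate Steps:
$G = 13$ ($G = 5 + \frac{1}{6} \cdot 48 = 5 + 8 = 13$)
$b{\left(p \right)} = 1 - 3 p$ ($b{\left(p \right)} = - 3 p + 1 = 1 - 3 p$)
$\left(12 + 39\right) \left(44 - 33\right) \left(G + b{\left(1 \right)}\right) = \left(12 + 39\right) \left(44 - 33\right) \left(13 + \left(1 - 3\right)\right) = 51 \cdot 11 \left(13 + \left(1 - 3\right)\right) = 561 \left(13 - 2\right) = 561 \cdot 11 = 6171$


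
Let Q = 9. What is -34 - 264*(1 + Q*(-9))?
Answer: 21086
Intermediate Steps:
-34 - 264*(1 + Q*(-9)) = -34 - 264*(1 + 9*(-9)) = -34 - 264*(1 - 81) = -34 - 264*(-80) = -34 + 21120 = 21086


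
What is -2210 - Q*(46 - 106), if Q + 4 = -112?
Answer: -9170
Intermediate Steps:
Q = -116 (Q = -4 - 112 = -116)
-2210 - Q*(46 - 106) = -2210 - (-116)*(46 - 106) = -2210 - (-116)*(-60) = -2210 - 1*6960 = -2210 - 6960 = -9170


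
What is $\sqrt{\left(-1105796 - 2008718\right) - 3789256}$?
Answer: $i \sqrt{6903770} \approx 2627.5 i$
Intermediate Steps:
$\sqrt{\left(-1105796 - 2008718\right) - 3789256} = \sqrt{-3114514 - 3789256} = \sqrt{-6903770} = i \sqrt{6903770}$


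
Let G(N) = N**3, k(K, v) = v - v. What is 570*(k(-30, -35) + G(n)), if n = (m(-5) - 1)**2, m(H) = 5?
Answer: 2334720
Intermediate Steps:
k(K, v) = 0
n = 16 (n = (5 - 1)**2 = 4**2 = 16)
570*(k(-30, -35) + G(n)) = 570*(0 + 16**3) = 570*(0 + 4096) = 570*4096 = 2334720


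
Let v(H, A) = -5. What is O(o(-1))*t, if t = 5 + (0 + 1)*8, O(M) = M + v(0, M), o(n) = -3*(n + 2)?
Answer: -104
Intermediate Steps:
o(n) = -6 - 3*n (o(n) = -3*(2 + n) = -6 - 3*n)
O(M) = -5 + M (O(M) = M - 5 = -5 + M)
t = 13 (t = 5 + 1*8 = 5 + 8 = 13)
O(o(-1))*t = (-5 + (-6 - 3*(-1)))*13 = (-5 + (-6 + 3))*13 = (-5 - 3)*13 = -8*13 = -104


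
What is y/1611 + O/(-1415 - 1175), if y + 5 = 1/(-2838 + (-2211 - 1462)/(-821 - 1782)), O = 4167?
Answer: -5518031124493/3423129804010 ≈ -1.6120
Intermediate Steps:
y = -36920808/7383641 (y = -5 + 1/(-2838 + (-2211 - 1462)/(-821 - 1782)) = -5 + 1/(-2838 - 3673/(-2603)) = -5 + 1/(-2838 - 3673*(-1/2603)) = -5 + 1/(-2838 + 3673/2603) = -5 + 1/(-7383641/2603) = -5 - 2603/7383641 = -36920808/7383641 ≈ -5.0004)
y/1611 + O/(-1415 - 1175) = -36920808/7383641/1611 + 4167/(-1415 - 1175) = -36920808/7383641*1/1611 + 4167/(-2590) = -4102312/1321671739 + 4167*(-1/2590) = -4102312/1321671739 - 4167/2590 = -5518031124493/3423129804010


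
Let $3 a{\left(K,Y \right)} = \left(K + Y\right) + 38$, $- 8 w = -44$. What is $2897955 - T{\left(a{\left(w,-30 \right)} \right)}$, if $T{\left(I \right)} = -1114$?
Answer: $2899069$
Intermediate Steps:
$w = \frac{11}{2}$ ($w = \left(- \frac{1}{8}\right) \left(-44\right) = \frac{11}{2} \approx 5.5$)
$a{\left(K,Y \right)} = \frac{38}{3} + \frac{K}{3} + \frac{Y}{3}$ ($a{\left(K,Y \right)} = \frac{\left(K + Y\right) + 38}{3} = \frac{38 + K + Y}{3} = \frac{38}{3} + \frac{K}{3} + \frac{Y}{3}$)
$2897955 - T{\left(a{\left(w,-30 \right)} \right)} = 2897955 - -1114 = 2897955 + 1114 = 2899069$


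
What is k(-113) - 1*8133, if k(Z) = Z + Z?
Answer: -8359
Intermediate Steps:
k(Z) = 2*Z
k(-113) - 1*8133 = 2*(-113) - 1*8133 = -226 - 8133 = -8359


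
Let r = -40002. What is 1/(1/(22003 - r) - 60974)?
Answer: -62005/3780692869 ≈ -1.6400e-5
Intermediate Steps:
1/(1/(22003 - r) - 60974) = 1/(1/(22003 - 1*(-40002)) - 60974) = 1/(1/(22003 + 40002) - 60974) = 1/(1/62005 - 60974) = 1/(-3780692869/62005) = -62005/3780692869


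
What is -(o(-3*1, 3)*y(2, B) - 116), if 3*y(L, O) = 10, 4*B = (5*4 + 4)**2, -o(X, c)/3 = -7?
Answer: 46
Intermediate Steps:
o(X, c) = 21 (o(X, c) = -3*(-7) = 21)
B = 144 (B = (5*4 + 4)**2/4 = (20 + 4)**2/4 = (1/4)*24**2 = (1/4)*576 = 144)
y(L, O) = 10/3 (y(L, O) = (1/3)*10 = 10/3)
-(o(-3*1, 3)*y(2, B) - 116) = -(21*(10/3) - 116) = -(70 - 116) = -1*(-46) = 46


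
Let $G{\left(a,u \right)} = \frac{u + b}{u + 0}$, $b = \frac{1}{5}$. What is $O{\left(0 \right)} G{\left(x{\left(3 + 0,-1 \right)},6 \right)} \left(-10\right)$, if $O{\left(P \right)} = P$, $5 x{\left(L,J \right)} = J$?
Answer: $0$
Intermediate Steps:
$x{\left(L,J \right)} = \frac{J}{5}$
$b = \frac{1}{5} \approx 0.2$
$G{\left(a,u \right)} = \frac{\frac{1}{5} + u}{u}$ ($G{\left(a,u \right)} = \frac{u + \frac{1}{5}}{u + 0} = \frac{\frac{1}{5} + u}{u}$)
$O{\left(0 \right)} G{\left(x{\left(3 + 0,-1 \right)},6 \right)} \left(-10\right) = 0 \frac{\frac{1}{5} + 6}{6} \left(-10\right) = 0 \cdot \frac{1}{6} \cdot \frac{31}{5} \left(-10\right) = 0 \cdot \frac{31}{30} \left(-10\right) = 0 \left(-10\right) = 0$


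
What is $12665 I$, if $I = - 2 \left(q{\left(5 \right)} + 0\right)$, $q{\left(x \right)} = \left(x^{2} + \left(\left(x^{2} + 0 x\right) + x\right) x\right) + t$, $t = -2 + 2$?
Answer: $-4432750$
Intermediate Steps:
$t = 0$
$q{\left(x \right)} = x^{2} + x \left(x + x^{2}\right)$ ($q{\left(x \right)} = \left(x^{2} + \left(\left(x^{2} + 0 x\right) + x\right) x\right) + 0 = \left(x^{2} + \left(\left(x^{2} + 0\right) + x\right) x\right) + 0 = \left(x^{2} + \left(x^{2} + x\right) x\right) + 0 = \left(x^{2} + \left(x + x^{2}\right) x\right) + 0 = \left(x^{2} + x \left(x + x^{2}\right)\right) + 0 = x^{2} + x \left(x + x^{2}\right)$)
$I = -350$ ($I = - 2 \left(5^{2} \left(2 + 5\right) + 0\right) = - 2 \left(25 \cdot 7 + 0\right) = - 2 \left(175 + 0\right) = \left(-2\right) 175 = -350$)
$12665 I = 12665 \left(-350\right) = -4432750$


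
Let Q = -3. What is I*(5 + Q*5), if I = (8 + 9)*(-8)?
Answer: 1360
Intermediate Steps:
I = -136 (I = 17*(-8) = -136)
I*(5 + Q*5) = -136*(5 - 3*5) = -136*(5 - 15) = -136*(-10) = 1360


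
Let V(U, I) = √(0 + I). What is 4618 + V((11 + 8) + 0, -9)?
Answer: 4618 + 3*I ≈ 4618.0 + 3.0*I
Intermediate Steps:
V(U, I) = √I
4618 + V((11 + 8) + 0, -9) = 4618 + √(-9) = 4618 + 3*I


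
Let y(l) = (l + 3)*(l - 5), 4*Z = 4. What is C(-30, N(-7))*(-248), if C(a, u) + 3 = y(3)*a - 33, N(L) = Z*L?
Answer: -80352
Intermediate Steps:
Z = 1 (Z = (¼)*4 = 1)
y(l) = (-5 + l)*(3 + l) (y(l) = (3 + l)*(-5 + l) = (-5 + l)*(3 + l))
N(L) = L (N(L) = 1*L = L)
C(a, u) = -36 - 12*a (C(a, u) = -3 + ((-15 + 3² - 2*3)*a - 33) = -3 + ((-15 + 9 - 6)*a - 33) = -3 + (-12*a - 33) = -3 + (-33 - 12*a) = -36 - 12*a)
C(-30, N(-7))*(-248) = (-36 - 12*(-30))*(-248) = (-36 + 360)*(-248) = 324*(-248) = -80352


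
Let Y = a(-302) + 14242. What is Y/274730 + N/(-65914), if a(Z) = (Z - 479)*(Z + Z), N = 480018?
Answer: -24960845554/4527138305 ≈ -5.5136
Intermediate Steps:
a(Z) = 2*Z*(-479 + Z) (a(Z) = (-479 + Z)*(2*Z) = 2*Z*(-479 + Z))
Y = 485966 (Y = 2*(-302)*(-479 - 302) + 14242 = 2*(-302)*(-781) + 14242 = 471724 + 14242 = 485966)
Y/274730 + N/(-65914) = 485966/274730 + 480018/(-65914) = 485966*(1/274730) + 480018*(-1/65914) = 242983/137365 - 240009/32957 = -24960845554/4527138305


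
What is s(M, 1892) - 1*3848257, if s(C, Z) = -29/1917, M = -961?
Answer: -7377108698/1917 ≈ -3.8483e+6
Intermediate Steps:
s(C, Z) = -29/1917 (s(C, Z) = -29*1/1917 = -29/1917)
s(M, 1892) - 1*3848257 = -29/1917 - 1*3848257 = -29/1917 - 3848257 = -7377108698/1917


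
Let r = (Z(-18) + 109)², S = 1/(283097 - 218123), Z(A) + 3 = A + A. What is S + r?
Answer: 318372601/64974 ≈ 4900.0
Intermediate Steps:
Z(A) = -3 + 2*A (Z(A) = -3 + (A + A) = -3 + 2*A)
S = 1/64974 ≈ 1.5391e-5
r = 4900 (r = ((-3 + 2*(-18)) + 109)² = ((-3 - 36) + 109)² = (-39 + 109)² = 70² = 4900)
S + r = 1/64974 + 4900 = 318372601/64974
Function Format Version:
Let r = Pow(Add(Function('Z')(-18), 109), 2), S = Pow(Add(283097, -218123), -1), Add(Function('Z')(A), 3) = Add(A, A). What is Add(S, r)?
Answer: Rational(318372601, 64974) ≈ 4900.0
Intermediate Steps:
Function('Z')(A) = Add(-3, Mul(2, A)) (Function('Z')(A) = Add(-3, Add(A, A)) = Add(-3, Mul(2, A)))
S = Rational(1, 64974) (S = Pow(64974, -1) = Rational(1, 64974) ≈ 1.5391e-5)
r = 4900 (r = Pow(Add(Add(-3, Mul(2, -18)), 109), 2) = Pow(Add(Add(-3, -36), 109), 2) = Pow(Add(-39, 109), 2) = Pow(70, 2) = 4900)
Add(S, r) = Add(Rational(1, 64974), 4900) = Rational(318372601, 64974)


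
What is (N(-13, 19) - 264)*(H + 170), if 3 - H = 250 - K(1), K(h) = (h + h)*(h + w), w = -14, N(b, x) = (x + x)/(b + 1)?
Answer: 165109/6 ≈ 27518.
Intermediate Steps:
N(b, x) = 2*x/(1 + b) (N(b, x) = (2*x)/(1 + b) = 2*x/(1 + b))
K(h) = 2*h*(-14 + h) (K(h) = (h + h)*(h - 14) = (2*h)*(-14 + h) = 2*h*(-14 + h))
H = -273 (H = 3 - (250 - 2*(-14 + 1)) = 3 - (250 - 2*(-13)) = 3 - (250 - 1*(-26)) = 3 - (250 + 26) = 3 - 1*276 = 3 - 276 = -273)
(N(-13, 19) - 264)*(H + 170) = (2*19/(1 - 13) - 264)*(-273 + 170) = (2*19/(-12) - 264)*(-103) = (2*19*(-1/12) - 264)*(-103) = (-19/6 - 264)*(-103) = -1603/6*(-103) = 165109/6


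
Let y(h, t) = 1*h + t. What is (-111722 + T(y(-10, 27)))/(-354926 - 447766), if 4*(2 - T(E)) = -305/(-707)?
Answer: 315944465/2270012976 ≈ 0.13918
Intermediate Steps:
y(h, t) = h + t
T(E) = 5351/2828 (T(E) = 2 - (-305)/(4*(-707)) = 2 - (-305)*(-1)/(4*707) = 2 - ¼*305/707 = 2 - 305/2828 = 5351/2828)
(-111722 + T(y(-10, 27)))/(-354926 - 447766) = (-111722 + 5351/2828)/(-354926 - 447766) = -315944465/2828/(-802692) = -315944465/2828*(-1/802692) = 315944465/2270012976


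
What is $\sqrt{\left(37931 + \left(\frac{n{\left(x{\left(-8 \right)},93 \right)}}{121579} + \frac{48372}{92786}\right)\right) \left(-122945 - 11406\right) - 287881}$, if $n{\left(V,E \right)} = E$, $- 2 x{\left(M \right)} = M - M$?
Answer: $\frac{i \sqrt{561034943025591773489905061}}{331789091} \approx 71389.0 i$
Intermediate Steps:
$x{\left(M \right)} = 0$ ($x{\left(M \right)} = - \frac{M - M}{2} = \left(- \frac{1}{2}\right) 0 = 0$)
$\sqrt{\left(37931 + \left(\frac{n{\left(x{\left(-8 \right)},93 \right)}}{121579} + \frac{48372}{92786}\right)\right) \left(-122945 - 11406\right) - 287881} = \sqrt{\left(37931 + \left(\frac{93}{121579} + \frac{48372}{92786}\right)\right) \left(-122945 - 11406\right) - 287881} = \sqrt{\left(37931 + \left(93 \cdot \frac{1}{121579} + 48372 \cdot \frac{1}{92786}\right)\right) \left(-134351\right) - 287881} = \sqrt{\left(37931 + \left(\frac{93}{121579} + \frac{24186}{46393}\right)\right) \left(-134351\right) - 287881} = \sqrt{\left(37931 + \frac{2944824243}{5640414547}\right) \left(-134351\right) - 287881} = \sqrt{\frac{213949509006500}{5640414547} \left(-134351\right) - 287881} = \sqrt{- \frac{1690842969678369500}{331789091} - 287881} = \sqrt{- \frac{1690938485453675671}{331789091}} = \frac{i \sqrt{561034943025591773489905061}}{331789091}$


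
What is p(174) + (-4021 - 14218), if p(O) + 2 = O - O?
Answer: -18241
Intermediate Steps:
p(O) = -2 (p(O) = -2 + (O - O) = -2 + 0 = -2)
p(174) + (-4021 - 14218) = -2 + (-4021 - 14218) = -2 - 18239 = -18241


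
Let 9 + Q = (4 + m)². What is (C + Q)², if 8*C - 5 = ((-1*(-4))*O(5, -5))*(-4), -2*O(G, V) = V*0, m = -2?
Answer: 1225/64 ≈ 19.141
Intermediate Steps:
O(G, V) = 0 (O(G, V) = -V*0/2 = -½*0 = 0)
Q = -5 (Q = -9 + (4 - 2)² = -9 + 2² = -9 + 4 = -5)
C = 5/8 (C = 5/8 + ((-1*(-4)*0)*(-4))/8 = 5/8 + ((4*0)*(-4))/8 = 5/8 + (0*(-4))/8 = 5/8 + (⅛)*0 = 5/8 + 0 = 5/8 ≈ 0.62500)
(C + Q)² = (5/8 - 5)² = (-35/8)² = 1225/64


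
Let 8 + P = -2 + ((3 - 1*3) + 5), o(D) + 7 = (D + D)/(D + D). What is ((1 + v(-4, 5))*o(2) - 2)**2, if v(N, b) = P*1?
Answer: 484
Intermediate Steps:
o(D) = -6 (o(D) = -7 + (D + D)/(D + D) = -7 + (2*D)/((2*D)) = -7 + (2*D)*(1/(2*D)) = -7 + 1 = -6)
P = -5 (P = -8 + (-2 + ((3 - 1*3) + 5)) = -8 + (-2 + ((3 - 3) + 5)) = -8 + (-2 + (0 + 5)) = -8 + (-2 + 5) = -8 + 3 = -5)
v(N, b) = -5 (v(N, b) = -5*1 = -5)
((1 + v(-4, 5))*o(2) - 2)**2 = ((1 - 5)*(-6) - 2)**2 = (-4*(-6) - 2)**2 = (24 - 2)**2 = 22**2 = 484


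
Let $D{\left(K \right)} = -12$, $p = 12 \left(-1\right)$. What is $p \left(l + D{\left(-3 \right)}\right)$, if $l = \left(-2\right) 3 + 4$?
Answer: $168$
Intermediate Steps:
$p = -12$
$l = -2$ ($l = -6 + 4 = -2$)
$p \left(l + D{\left(-3 \right)}\right) = - 12 \left(-2 - 12\right) = \left(-12\right) \left(-14\right) = 168$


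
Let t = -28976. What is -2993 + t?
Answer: -31969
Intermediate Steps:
-2993 + t = -2993 - 28976 = -31969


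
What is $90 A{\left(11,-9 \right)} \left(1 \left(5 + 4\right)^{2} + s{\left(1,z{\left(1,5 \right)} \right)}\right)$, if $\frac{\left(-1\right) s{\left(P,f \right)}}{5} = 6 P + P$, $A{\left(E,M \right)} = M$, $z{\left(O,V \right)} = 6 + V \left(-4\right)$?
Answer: $-37260$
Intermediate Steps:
$z{\left(O,V \right)} = 6 - 4 V$
$s{\left(P,f \right)} = - 35 P$ ($s{\left(P,f \right)} = - 5 \left(6 P + P\right) = - 5 \cdot 7 P = - 35 P$)
$90 A{\left(11,-9 \right)} \left(1 \left(5 + 4\right)^{2} + s{\left(1,z{\left(1,5 \right)} \right)}\right) = 90 \left(-9\right) \left(1 \left(5 + 4\right)^{2} - 35\right) = - 810 \left(1 \cdot 9^{2} - 35\right) = - 810 \left(1 \cdot 81 - 35\right) = - 810 \left(81 - 35\right) = \left(-810\right) 46 = -37260$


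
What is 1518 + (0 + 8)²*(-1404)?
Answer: -88338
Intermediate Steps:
1518 + (0 + 8)²*(-1404) = 1518 + 8²*(-1404) = 1518 + 64*(-1404) = 1518 - 89856 = -88338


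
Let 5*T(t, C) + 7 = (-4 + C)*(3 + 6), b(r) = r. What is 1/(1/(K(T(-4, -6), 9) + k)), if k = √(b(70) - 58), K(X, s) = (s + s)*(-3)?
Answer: -54 + 2*√3 ≈ -50.536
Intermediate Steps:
T(t, C) = -43/5 + 9*C/5 (T(t, C) = -7/5 + ((-4 + C)*(3 + 6))/5 = -7/5 + ((-4 + C)*9)/5 = -7/5 + (-36 + 9*C)/5 = -7/5 + (-36/5 + 9*C/5) = -43/5 + 9*C/5)
K(X, s) = -6*s (K(X, s) = (2*s)*(-3) = -6*s)
k = 2*√3 (k = √(70 - 58) = √12 = 2*√3 ≈ 3.4641)
1/(1/(K(T(-4, -6), 9) + k)) = 1/(1/(-6*9 + 2*√3)) = 1/(1/(-54 + 2*√3)) = -54 + 2*√3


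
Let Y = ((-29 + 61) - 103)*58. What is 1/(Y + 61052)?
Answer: 1/56934 ≈ 1.7564e-5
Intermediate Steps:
Y = -4118 (Y = (32 - 103)*58 = -71*58 = -4118)
1/(Y + 61052) = 1/(-4118 + 61052) = 1/56934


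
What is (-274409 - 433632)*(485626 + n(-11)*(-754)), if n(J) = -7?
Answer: -347580159064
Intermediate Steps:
(-274409 - 433632)*(485626 + n(-11)*(-754)) = (-274409 - 433632)*(485626 - 7*(-754)) = -708041*(485626 + 5278) = -708041*490904 = -347580159064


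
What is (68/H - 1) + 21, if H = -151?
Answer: 2952/151 ≈ 19.550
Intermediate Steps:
(68/H - 1) + 21 = (68/(-151) - 1) + 21 = (68*(-1/151) - 1) + 21 = (-68/151 - 1) + 21 = -219/151 + 21 = 2952/151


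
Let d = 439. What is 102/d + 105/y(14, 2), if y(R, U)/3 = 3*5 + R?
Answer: 18323/12731 ≈ 1.4392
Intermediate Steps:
y(R, U) = 45 + 3*R (y(R, U) = 3*(3*5 + R) = 3*(15 + R) = 45 + 3*R)
102/d + 105/y(14, 2) = 102/439 + 105/(45 + 3*14) = 102*(1/439) + 105/(45 + 42) = 102/439 + 105/87 = 102/439 + 105*(1/87) = 102/439 + 35/29 = 18323/12731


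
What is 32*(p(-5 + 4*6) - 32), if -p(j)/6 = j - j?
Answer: -1024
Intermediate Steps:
p(j) = 0 (p(j) = -6*(j - j) = -6*0 = 0)
32*(p(-5 + 4*6) - 32) = 32*(0 - 32) = 32*(-32) = -1024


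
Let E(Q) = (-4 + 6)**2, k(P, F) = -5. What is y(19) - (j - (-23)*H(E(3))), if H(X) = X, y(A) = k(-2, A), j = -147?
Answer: 50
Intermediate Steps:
y(A) = -5
E(Q) = 4 (E(Q) = 2**2 = 4)
y(19) - (j - (-23)*H(E(3))) = -5 - (-147 - (-23)*4) = -5 - (-147 - 1*(-92)) = -5 - (-147 + 92) = -5 - 1*(-55) = -5 + 55 = 50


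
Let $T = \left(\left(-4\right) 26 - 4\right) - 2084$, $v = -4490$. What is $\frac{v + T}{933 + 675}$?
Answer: $- \frac{3341}{804} \approx -4.1555$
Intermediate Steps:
$T = -2192$ ($T = \left(-104 - 4\right) - 2084 = -108 - 2084 = -2192$)
$\frac{v + T}{933 + 675} = \frac{-4490 - 2192}{933 + 675} = - \frac{6682}{1608} = \left(-6682\right) \frac{1}{1608} = - \frac{3341}{804}$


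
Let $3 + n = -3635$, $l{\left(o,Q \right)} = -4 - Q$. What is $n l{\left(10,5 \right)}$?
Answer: $32742$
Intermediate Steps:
$n = -3638$ ($n = -3 - 3635 = -3638$)
$n l{\left(10,5 \right)} = - 3638 \left(-4 - 5\right) = \left(-3638\right) \left(-9\right) = 32742$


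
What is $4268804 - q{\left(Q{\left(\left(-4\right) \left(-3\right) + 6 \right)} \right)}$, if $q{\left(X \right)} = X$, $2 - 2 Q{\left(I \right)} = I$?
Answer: $4268812$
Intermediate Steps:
$Q{\left(I \right)} = 1 - \frac{I}{2}$
$4268804 - q{\left(Q{\left(\left(-4\right) \left(-3\right) + 6 \right)} \right)} = 4268804 - \left(1 - \frac{\left(-4\right) \left(-3\right) + 6}{2}\right) = 4268804 - \left(1 - \frac{12 + 6}{2}\right) = 4268804 - \left(1 - 9\right) = 4268804 - -8 = 4268804 + 8 = 4268812$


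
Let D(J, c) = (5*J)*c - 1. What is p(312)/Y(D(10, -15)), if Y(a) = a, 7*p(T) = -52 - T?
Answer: 52/751 ≈ 0.069241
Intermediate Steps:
D(J, c) = -1 + 5*J*c (D(J, c) = 5*J*c - 1 = -1 + 5*J*c)
p(T) = -52/7 - T/7 (p(T) = (-52 - T)/7 = -52/7 - T/7)
p(312)/Y(D(10, -15)) = (-52/7 - ⅐*312)/(-1 + 5*10*(-15)) = (-52/7 - 312/7)/(-1 - 750) = -52/(-751) = -52*(-1/751) = 52/751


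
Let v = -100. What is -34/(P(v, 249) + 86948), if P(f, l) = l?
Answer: -34/87197 ≈ -0.00038992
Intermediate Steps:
-34/(P(v, 249) + 86948) = -34/(249 + 86948) = -34/87197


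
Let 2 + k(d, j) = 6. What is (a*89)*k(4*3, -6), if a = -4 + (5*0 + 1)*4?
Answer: 0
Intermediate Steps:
k(d, j) = 4 (k(d, j) = -2 + 6 = 4)
a = 0 (a = -4 + (0 + 1)*4 = -4 + 1*4 = -4 + 4 = 0)
(a*89)*k(4*3, -6) = (0*89)*4 = 0*4 = 0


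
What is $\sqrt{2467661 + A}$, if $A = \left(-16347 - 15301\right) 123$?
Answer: $i \sqrt{1425043} \approx 1193.8 i$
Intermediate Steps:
$A = -3892704$ ($A = \left(-31648\right) 123 = -3892704$)
$\sqrt{2467661 + A} = \sqrt{2467661 - 3892704} = \sqrt{-1425043} = i \sqrt{1425043}$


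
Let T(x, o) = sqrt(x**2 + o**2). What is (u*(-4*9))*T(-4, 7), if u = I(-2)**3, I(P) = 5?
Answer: -4500*sqrt(65) ≈ -36280.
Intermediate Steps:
u = 125 (u = 5**3 = 125)
T(x, o) = sqrt(o**2 + x**2)
(u*(-4*9))*T(-4, 7) = (125*(-4*9))*sqrt(7**2 + (-4)**2) = (125*(-36))*sqrt(49 + 16) = -4500*sqrt(65)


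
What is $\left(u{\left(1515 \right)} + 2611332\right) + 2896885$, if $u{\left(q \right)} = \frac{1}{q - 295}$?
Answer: $\frac{6720024741}{1220} \approx 5.5082 \cdot 10^{6}$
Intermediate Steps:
$u{\left(q \right)} = \frac{1}{-295 + q}$ ($u{\left(q \right)} = \frac{1}{q - 295} = \frac{1}{-295 + q}$)
$\left(u{\left(1515 \right)} + 2611332\right) + 2896885 = \left(\frac{1}{-295 + 1515} + 2611332\right) + 2896885 = \left(\frac{1}{1220} + 2611332\right) + 2896885 = \frac{3185825041}{1220} + 2896885 = \frac{6720024741}{1220}$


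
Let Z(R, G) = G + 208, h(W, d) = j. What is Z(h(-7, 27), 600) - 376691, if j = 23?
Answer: -375883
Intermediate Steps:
h(W, d) = 23
Z(R, G) = 208 + G
Z(h(-7, 27), 600) - 376691 = (208 + 600) - 376691 = 808 - 376691 = -375883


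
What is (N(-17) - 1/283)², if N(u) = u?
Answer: 23155344/80089 ≈ 289.12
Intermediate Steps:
(N(-17) - 1/283)² = (-17 - 1/283)² = (-4812/283)² = 23155344/80089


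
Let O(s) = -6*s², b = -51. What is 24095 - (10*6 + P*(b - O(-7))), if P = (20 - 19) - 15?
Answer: 27437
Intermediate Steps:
P = -14 (P = 1 - 15 = -14)
24095 - (10*6 + P*(b - O(-7))) = 24095 - (10*6 - 14*(-51 - (-6)*(-7)²)) = 24095 - (60 - 14*(-51 - (-6)*49)) = 24095 - (60 - 14*(-51 - 1*(-294))) = 24095 - (60 - 14*(-51 + 294)) = 24095 - (60 - 14*243) = 24095 - (60 - 3402) = 24095 - 1*(-3342) = 24095 + 3342 = 27437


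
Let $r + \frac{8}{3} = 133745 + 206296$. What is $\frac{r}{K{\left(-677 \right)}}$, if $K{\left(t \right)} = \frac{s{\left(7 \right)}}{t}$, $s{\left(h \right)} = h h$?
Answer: $- \frac{690617855}{147} \approx -4.6981 \cdot 10^{6}$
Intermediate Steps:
$s{\left(h \right)} = h^{2}$
$K{\left(t \right)} = \frac{49}{t}$ ($K{\left(t \right)} = \frac{7^{2}}{t} = \frac{49}{t}$)
$r = \frac{1020115}{3}$ ($r = - \frac{8}{3} + \left(133745 + 206296\right) = - \frac{8}{3} + 340041 = \frac{1020115}{3} \approx 3.4004 \cdot 10^{5}$)
$\frac{r}{K{\left(-677 \right)}} = \frac{1020115}{3 \frac{49}{-677}} = \frac{1020115}{3 \cdot 49 \left(- \frac{1}{677}\right)} = \frac{1020115}{3 \left(- \frac{49}{677}\right)} = \frac{1020115}{3} \left(- \frac{677}{49}\right) = - \frac{690617855}{147}$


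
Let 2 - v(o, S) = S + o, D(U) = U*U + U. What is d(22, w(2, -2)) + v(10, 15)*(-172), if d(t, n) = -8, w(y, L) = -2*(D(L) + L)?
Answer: 3948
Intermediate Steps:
D(U) = U + U² (D(U) = U² + U = U + U²)
w(y, L) = -2*L - 2*L*(1 + L) (w(y, L) = -2*(L*(1 + L) + L) = -2*(L + L*(1 + L)) = -2*L - 2*L*(1 + L))
v(o, S) = 2 - S - o (v(o, S) = 2 - (S + o) = 2 + (-S - o) = 2 - S - o)
d(22, w(2, -2)) + v(10, 15)*(-172) = -8 + (2 - 1*15 - 1*10)*(-172) = -8 + (2 - 15 - 10)*(-172) = -8 - 23*(-172) = -8 + 3956 = 3948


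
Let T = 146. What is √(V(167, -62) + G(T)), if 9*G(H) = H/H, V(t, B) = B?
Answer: I*√557/3 ≈ 7.867*I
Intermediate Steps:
G(H) = ⅑ (G(H) = (H/H)/9 = (⅑)*1 = ⅑)
√(V(167, -62) + G(T)) = √(-62 + ⅑) = √(-557/9) = I*√557/3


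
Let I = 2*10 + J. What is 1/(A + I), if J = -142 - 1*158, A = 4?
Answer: -1/276 ≈ -0.0036232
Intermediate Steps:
J = -300 (J = -142 - 158 = -300)
I = -280 (I = 2*10 - 300 = 20 - 300 = -280)
1/(A + I) = 1/(4 - 280) = 1/(-276) = -1/276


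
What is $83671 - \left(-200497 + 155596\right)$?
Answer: $128572$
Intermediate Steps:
$83671 - \left(-200497 + 155596\right) = 83671 - -44901 = 83671 + 44901 = 128572$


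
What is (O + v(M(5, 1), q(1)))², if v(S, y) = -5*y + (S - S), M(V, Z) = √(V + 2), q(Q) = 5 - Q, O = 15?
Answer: 25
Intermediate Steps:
M(V, Z) = √(2 + V)
v(S, y) = -5*y (v(S, y) = -5*y + 0 = -5*y)
(O + v(M(5, 1), q(1)))² = (15 - 5*(5 - 1*1))² = (15 - 5*(5 - 1))² = (15 - 5*4)² = (15 - 20)² = (-5)² = 25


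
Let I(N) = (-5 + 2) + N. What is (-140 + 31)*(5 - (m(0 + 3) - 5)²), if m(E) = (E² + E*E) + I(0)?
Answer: 10355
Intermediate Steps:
I(N) = -3 + N
m(E) = -3 + 2*E² (m(E) = (E² + E*E) + (-3 + 0) = (E² + E²) - 3 = 2*E² - 3 = -3 + 2*E²)
(-140 + 31)*(5 - (m(0 + 3) - 5)²) = (-140 + 31)*(5 - ((-3 + 2*(0 + 3)²) - 5)²) = -109*(5 - ((-3 + 2*3²) - 5)²) = -109*(5 - ((-3 + 2*9) - 5)²) = -109*(5 - ((-3 + 18) - 5)²) = -109*(5 - (15 - 5)²) = -109*(5 - 1*10²) = -109*(5 - 1*100) = -109*(5 - 100) = -109*(-95) = 10355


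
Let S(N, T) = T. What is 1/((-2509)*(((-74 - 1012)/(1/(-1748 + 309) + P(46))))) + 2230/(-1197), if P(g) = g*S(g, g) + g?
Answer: -2913331338577/1564458964614 ≈ -1.8622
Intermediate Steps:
P(g) = g + g² (P(g) = g*g + g = g² + g = g + g²)
1/((-2509)*(((-74 - 1012)/(1/(-1748 + 309) + P(46))))) + 2230/(-1197) = 1/((-2509)*(((-74 - 1012)/(1/(-1748 + 309) + 46*(1 + 46))))) + 2230/(-1197) = -1/(2509*((-1086/(1/(-1439) + 46*47)))) + 2230*(-1/1197) = -1/(2509*((-1086/(-1/1439 + 2162)))) - 2230/1197 = -1/(2509*((-1086/3111117/1439))) - 2230/1197 = -1/(2509*((-1086*1439/3111117))) - 2230/1197 = -1/(2509*(-520918/1037039)) - 2230/1197 = -1/2509*(-1037039/520918) - 2230/1197 = 1037039/1306983262 - 2230/1197 = -2913331338577/1564458964614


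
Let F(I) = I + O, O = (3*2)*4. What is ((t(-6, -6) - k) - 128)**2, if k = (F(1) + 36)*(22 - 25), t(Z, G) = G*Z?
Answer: 8281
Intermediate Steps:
O = 24 (O = 6*4 = 24)
F(I) = 24 + I (F(I) = I + 24 = 24 + I)
k = -183 (k = ((24 + 1) + 36)*(22 - 25) = (25 + 36)*(-3) = 61*(-3) = -183)
((t(-6, -6) - k) - 128)**2 = ((-6*(-6) - 1*(-183)) - 128)**2 = ((36 + 183) - 128)**2 = (219 - 128)**2 = 91**2 = 8281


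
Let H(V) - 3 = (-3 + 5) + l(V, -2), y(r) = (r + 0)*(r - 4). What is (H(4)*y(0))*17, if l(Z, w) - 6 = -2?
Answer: 0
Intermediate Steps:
l(Z, w) = 4 (l(Z, w) = 6 - 2 = 4)
y(r) = r*(-4 + r)
H(V) = 9 (H(V) = 3 + ((-3 + 5) + 4) = 3 + (2 + 4) = 3 + 6 = 9)
(H(4)*y(0))*17 = (9*(0*(-4 + 0)))*17 = (9*(0*(-4)))*17 = (9*0)*17 = 0*17 = 0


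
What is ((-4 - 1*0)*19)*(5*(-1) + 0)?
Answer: 380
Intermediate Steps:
((-4 - 1*0)*19)*(5*(-1) + 0) = ((-4 + 0)*19)*(-5 + 0) = -4*19*(-5) = -76*(-5) = 380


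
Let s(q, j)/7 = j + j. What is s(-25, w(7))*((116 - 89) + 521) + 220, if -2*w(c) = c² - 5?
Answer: -168564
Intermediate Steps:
w(c) = 5/2 - c²/2 (w(c) = -(c² - 5)/2 = -(-5 + c²)/2 = 5/2 - c²/2)
s(q, j) = 14*j (s(q, j) = 7*(j + j) = 7*(2*j) = 14*j)
s(-25, w(7))*((116 - 89) + 521) + 220 = (14*(5/2 - ½*7²))*((116 - 89) + 521) + 220 = (14*(5/2 - ½*49))*(27 + 521) + 220 = (14*(5/2 - 49/2))*548 + 220 = (14*(-22))*548 + 220 = -308*548 + 220 = -168784 + 220 = -168564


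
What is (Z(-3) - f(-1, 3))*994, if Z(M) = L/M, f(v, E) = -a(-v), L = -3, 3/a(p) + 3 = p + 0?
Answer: -497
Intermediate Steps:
a(p) = 3/(-3 + p) (a(p) = 3/(-3 + (p + 0)) = 3/(-3 + p))
f(v, E) = -3/(-3 - v)
Z(M) = -3/M
(Z(-3) - f(-1, 3))*994 = (-3/(-3) - 3/(3 - 1))*994 = (-3*(-1/3) - 3/2)*994 = (1 - 3/2)*994 = -1/2*994 = -497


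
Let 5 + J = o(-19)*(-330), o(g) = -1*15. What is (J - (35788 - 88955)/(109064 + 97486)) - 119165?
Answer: -23592087833/206550 ≈ -1.1422e+5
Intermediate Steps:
o(g) = -15
J = 4945 (J = -5 - 15*(-330) = -5 + 4950 = 4945)
(J - (35788 - 88955)/(109064 + 97486)) - 119165 = (4945 - (35788 - 88955)/(109064 + 97486)) - 119165 = (4945 - (-53167)/206550) - 119165 = (4945 - 1*(-53167/206550)) - 119165 = (4945 + 53167/206550) - 119165 = 1021442917/206550 - 119165 = -23592087833/206550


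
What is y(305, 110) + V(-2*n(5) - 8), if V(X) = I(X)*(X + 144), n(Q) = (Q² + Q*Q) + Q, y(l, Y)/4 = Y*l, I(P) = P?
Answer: 131132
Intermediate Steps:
y(l, Y) = 4*Y*l (y(l, Y) = 4*(Y*l) = 4*Y*l)
n(Q) = Q + 2*Q² (n(Q) = (Q² + Q²) + Q = 2*Q² + Q = Q + 2*Q²)
V(X) = X*(144 + X) (V(X) = X*(X + 144) = X*(144 + X))
y(305, 110) + V(-2*n(5) - 8) = 4*110*305 + (-10*(1 + 2*5) - 8)*(144 + (-10*(1 + 2*5) - 8)) = 134200 + (-10*(1 + 10) - 8)*(144 + (-10*(1 + 10) - 8)) = 134200 + (-10*11 - 8)*(144 + (-10*11 - 8)) = 134200 + (-2*55 - 8)*(144 + (-2*55 - 8)) = 134200 + (-110 - 8)*(144 + (-110 - 8)) = 134200 - 118*(144 - 118) = 134200 - 118*26 = 134200 - 3068 = 131132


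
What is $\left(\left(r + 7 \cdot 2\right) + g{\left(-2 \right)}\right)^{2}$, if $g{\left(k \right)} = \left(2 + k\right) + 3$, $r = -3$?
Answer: $196$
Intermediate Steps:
$g{\left(k \right)} = 5 + k$
$\left(\left(r + 7 \cdot 2\right) + g{\left(-2 \right)}\right)^{2} = \left(\left(-3 + 7 \cdot 2\right) + \left(5 - 2\right)\right)^{2} = \left(\left(-3 + 14\right) + 3\right)^{2} = \left(11 + 3\right)^{2} = 14^{2} = 196$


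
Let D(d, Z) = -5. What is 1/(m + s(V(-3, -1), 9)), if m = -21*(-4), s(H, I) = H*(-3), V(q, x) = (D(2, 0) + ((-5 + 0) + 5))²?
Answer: ⅑ ≈ 0.11111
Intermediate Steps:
V(q, x) = 25 (V(q, x) = (-5 + ((-5 + 0) + 5))² = (-5 + (-5 + 5))² = (-5 + 0)² = (-5)² = 25)
s(H, I) = -3*H
m = 84
1/(m + s(V(-3, -1), 9)) = 1/(84 - 3*25) = 1/(84 - 75) = 1/9 = ⅑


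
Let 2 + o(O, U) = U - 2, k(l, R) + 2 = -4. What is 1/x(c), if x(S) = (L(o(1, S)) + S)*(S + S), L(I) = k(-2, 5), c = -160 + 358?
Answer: 1/76032 ≈ 1.3152e-5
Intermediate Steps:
k(l, R) = -6 (k(l, R) = -2 - 4 = -6)
o(O, U) = -4 + U (o(O, U) = -2 + (U - 2) = -2 + (-2 + U) = -4 + U)
c = 198
L(I) = -6
x(S) = 2*S*(-6 + S) (x(S) = (-6 + S)*(S + S) = (-6 + S)*(2*S) = 2*S*(-6 + S))
1/x(c) = 1/(2*198*(-6 + 198)) = 1/(2*198*192) = 1/76032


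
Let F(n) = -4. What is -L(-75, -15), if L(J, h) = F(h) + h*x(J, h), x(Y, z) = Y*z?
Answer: 16879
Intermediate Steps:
L(J, h) = -4 + J*h**2 (L(J, h) = -4 + h*(J*h) = -4 + J*h**2)
-L(-75, -15) = -(-4 - 75*(-15)**2) = -(-4 - 75*225) = -(-4 - 16875) = -1*(-16879) = 16879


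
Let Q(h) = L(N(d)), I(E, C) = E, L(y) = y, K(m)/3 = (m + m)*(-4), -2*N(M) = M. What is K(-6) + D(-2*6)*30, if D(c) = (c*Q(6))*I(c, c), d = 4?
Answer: -8496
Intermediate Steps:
N(M) = -M/2
K(m) = -24*m (K(m) = 3*((m + m)*(-4)) = 3*((2*m)*(-4)) = 3*(-8*m) = -24*m)
Q(h) = -2 (Q(h) = -½*4 = -2)
D(c) = -2*c² (D(c) = (c*(-2))*c = (-2*c)*c = -2*c²)
K(-6) + D(-2*6)*30 = -24*(-6) - 2*(-2*6)²*30 = 144 - 2*(-12)²*30 = 144 - 2*144*30 = 144 - 288*30 = 144 - 8640 = -8496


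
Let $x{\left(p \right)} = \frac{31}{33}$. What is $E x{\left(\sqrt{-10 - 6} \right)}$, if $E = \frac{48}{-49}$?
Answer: $- \frac{496}{539} \approx -0.92022$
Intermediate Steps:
$x{\left(p \right)} = \frac{31}{33}$ ($x{\left(p \right)} = 31 \cdot \frac{1}{33} = \frac{31}{33}$)
$E = - \frac{48}{49}$ ($E = 48 \left(- \frac{1}{49}\right) = - \frac{48}{49} \approx -0.97959$)
$E x{\left(\sqrt{-10 - 6} \right)} = \left(- \frac{48}{49}\right) \frac{31}{33} = - \frac{496}{539}$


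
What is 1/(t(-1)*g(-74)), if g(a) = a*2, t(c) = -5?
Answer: 1/740 ≈ 0.0013514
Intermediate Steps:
g(a) = 2*a
1/(t(-1)*g(-74)) = 1/(-10*(-74)) = 1/(-5*(-148)) = 1/740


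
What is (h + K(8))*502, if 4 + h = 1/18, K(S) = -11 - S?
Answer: -103663/9 ≈ -11518.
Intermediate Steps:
h = -71/18 (h = -4 + 1/18 = -71/18 ≈ -3.9444)
(h + K(8))*502 = (-71/18 + (-11 - 1*8))*502 = (-71/18 + (-11 - 8))*502 = (-71/18 - 19)*502 = -413/18*502 = -103663/9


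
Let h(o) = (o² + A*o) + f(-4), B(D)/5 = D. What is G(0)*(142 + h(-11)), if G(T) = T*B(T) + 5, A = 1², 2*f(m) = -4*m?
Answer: 1300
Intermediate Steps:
B(D) = 5*D
f(m) = -2*m (f(m) = (-4*m)/2 = -2*m)
A = 1
h(o) = 8 + o + o² (h(o) = (o² + 1*o) - 2*(-4) = (o² + o) + 8 = (o + o²) + 8 = 8 + o + o²)
G(T) = 5 + 5*T² (G(T) = T*(5*T) + 5 = 5*T² + 5 = 5 + 5*T²)
G(0)*(142 + h(-11)) = (5 + 5*0²)*(142 + (8 - 11 + (-11)²)) = (5 + 5*0)*(142 + (8 - 11 + 121)) = (5 + 0)*(142 + 118) = 5*260 = 1300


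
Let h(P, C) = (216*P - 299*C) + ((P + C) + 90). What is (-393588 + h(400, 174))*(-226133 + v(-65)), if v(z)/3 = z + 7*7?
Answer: 81097197550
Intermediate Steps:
h(P, C) = 90 - 298*C + 217*P (h(P, C) = (-299*C + 216*P) + ((C + P) + 90) = (-299*C + 216*P) + (90 + C + P) = 90 - 298*C + 217*P)
v(z) = 147 + 3*z (v(z) = 3*(z + 7*7) = 3*(z + 49) = 3*(49 + z) = 147 + 3*z)
(-393588 + h(400, 174))*(-226133 + v(-65)) = (-393588 + (90 - 298*174 + 217*400))*(-226133 + (147 + 3*(-65))) = (-393588 + (90 - 51852 + 86800))*(-226133 + (147 - 195)) = (-393588 + 35038)*(-226133 - 48) = -358550*(-226181) = 81097197550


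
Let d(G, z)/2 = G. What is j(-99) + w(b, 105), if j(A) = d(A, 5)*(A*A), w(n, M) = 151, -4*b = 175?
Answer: -1940447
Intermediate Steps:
b = -175/4 (b = -¼*175 = -175/4 ≈ -43.750)
d(G, z) = 2*G
j(A) = 2*A³ (j(A) = (2*A)*(A*A) = (2*A)*A² = 2*A³)
j(-99) + w(b, 105) = 2*(-99)³ + 151 = 2*(-970299) + 151 = -1940598 + 151 = -1940447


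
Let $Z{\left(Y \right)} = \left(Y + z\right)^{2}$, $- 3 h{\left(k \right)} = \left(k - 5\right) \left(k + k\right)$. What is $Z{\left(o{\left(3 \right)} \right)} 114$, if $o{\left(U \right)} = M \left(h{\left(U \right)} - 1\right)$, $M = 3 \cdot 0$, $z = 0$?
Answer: $0$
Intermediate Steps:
$h{\left(k \right)} = - \frac{2 k \left(-5 + k\right)}{3}$ ($h{\left(k \right)} = - \frac{\left(k - 5\right) \left(k + k\right)}{3} = - \frac{\left(-5 + k\right) 2 k}{3} = - \frac{2 k \left(-5 + k\right)}{3}$)
$M = 0$
$o{\left(U \right)} = 0$ ($o{\left(U \right)} = 0 \left(\frac{2 U \left(5 - U\right)}{3} - 1\right) = 0 \left(-1 + \frac{2 U \left(5 - U\right)}{3}\right) = 0$)
$Z{\left(Y \right)} = Y^{2}$ ($Z{\left(Y \right)} = \left(Y + 0\right)^{2} = Y^{2}$)
$Z{\left(o{\left(3 \right)} \right)} 114 = 0^{2} \cdot 114 = 0 \cdot 114 = 0$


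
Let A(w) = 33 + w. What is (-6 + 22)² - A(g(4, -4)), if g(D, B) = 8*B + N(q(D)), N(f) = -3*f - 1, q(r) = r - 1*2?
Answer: 262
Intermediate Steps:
q(r) = -2 + r (q(r) = r - 2 = -2 + r)
N(f) = -1 - 3*f
g(D, B) = 5 - 3*D + 8*B (g(D, B) = 8*B + (-1 - 3*(-2 + D)) = 8*B + (-1 + (6 - 3*D)) = 8*B + (5 - 3*D) = 5 - 3*D + 8*B)
(-6 + 22)² - A(g(4, -4)) = (-6 + 22)² - (33 + (5 - 3*4 + 8*(-4))) = 16² - (33 + (5 - 12 - 32)) = 256 - (33 - 39) = 256 - 1*(-6) = 256 + 6 = 262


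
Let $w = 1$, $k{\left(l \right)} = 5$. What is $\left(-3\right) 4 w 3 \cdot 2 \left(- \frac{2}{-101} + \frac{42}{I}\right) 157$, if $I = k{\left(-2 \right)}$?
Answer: $- \frac{48064608}{505} \approx -95178.0$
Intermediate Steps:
$I = 5$
$\left(-3\right) 4 w 3 \cdot 2 \left(- \frac{2}{-101} + \frac{42}{I}\right) 157 = \left(-3\right) 4 \cdot 1 \cdot 3 \cdot 2 \left(- \frac{2}{-101} + \frac{42}{5}\right) 157 = - 12 \cdot 3 \cdot 2 \left(\left(-2\right) \left(- \frac{1}{101}\right) + 42 \cdot \frac{1}{5}\right) 157 = \left(-12\right) 6 \left(\frac{2}{101} + \frac{42}{5}\right) 157 = \left(-72\right) \frac{4252}{505} \cdot 157 = \left(- \frac{306144}{505}\right) 157 = - \frac{48064608}{505}$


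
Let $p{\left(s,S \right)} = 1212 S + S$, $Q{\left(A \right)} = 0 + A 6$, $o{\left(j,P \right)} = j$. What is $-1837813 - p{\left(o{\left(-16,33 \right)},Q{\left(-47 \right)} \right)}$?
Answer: $-1495747$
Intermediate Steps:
$Q{\left(A \right)} = 6 A$ ($Q{\left(A \right)} = 0 + 6 A = 6 A$)
$p{\left(s,S \right)} = 1213 S$
$-1837813 - p{\left(o{\left(-16,33 \right)},Q{\left(-47 \right)} \right)} = -1837813 - 1213 \cdot 6 \left(-47\right) = -1837813 - 1213 \left(-282\right) = -1837813 - -342066 = -1837813 + 342066 = -1495747$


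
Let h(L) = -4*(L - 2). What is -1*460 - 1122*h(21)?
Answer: 84812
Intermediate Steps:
h(L) = 8 - 4*L (h(L) = -4*(-2 + L) = 8 - 4*L)
-1*460 - 1122*h(21) = -1*460 - 1122*(8 - 4*21) = -460 - 1122*(8 - 84) = -460 - 1122*(-76) = -460 + 85272 = 84812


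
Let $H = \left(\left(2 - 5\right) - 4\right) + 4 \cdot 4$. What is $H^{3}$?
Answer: $729$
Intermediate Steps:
$H = 9$ ($H = \left(-3 - 4\right) + 16 = -7 + 16 = 9$)
$H^{3} = 9^{3} = 729$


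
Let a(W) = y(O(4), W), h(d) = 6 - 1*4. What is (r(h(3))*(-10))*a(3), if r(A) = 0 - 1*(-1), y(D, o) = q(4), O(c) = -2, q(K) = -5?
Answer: 50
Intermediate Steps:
y(D, o) = -5
h(d) = 2 (h(d) = 6 - 4 = 2)
a(W) = -5
r(A) = 1 (r(A) = 0 + 1 = 1)
(r(h(3))*(-10))*a(3) = (1*(-10))*(-5) = -10*(-5) = 50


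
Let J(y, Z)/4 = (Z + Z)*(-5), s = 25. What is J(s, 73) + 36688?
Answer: 33768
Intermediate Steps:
J(y, Z) = -40*Z (J(y, Z) = 4*((Z + Z)*(-5)) = 4*((2*Z)*(-5)) = 4*(-10*Z) = -40*Z)
J(s, 73) + 36688 = -40*73 + 36688 = -2920 + 36688 = 33768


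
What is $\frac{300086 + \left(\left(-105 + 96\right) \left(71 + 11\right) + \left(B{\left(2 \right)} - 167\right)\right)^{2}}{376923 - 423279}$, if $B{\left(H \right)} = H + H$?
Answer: $- \frac{370629}{15452} \approx -23.986$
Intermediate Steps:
$B{\left(H \right)} = 2 H$
$\frac{300086 + \left(\left(-105 + 96\right) \left(71 + 11\right) + \left(B{\left(2 \right)} - 167\right)\right)^{2}}{376923 - 423279} = \frac{300086 + \left(\left(-105 + 96\right) \left(71 + 11\right) + \left(2 \cdot 2 - 167\right)\right)^{2}}{376923 - 423279} = \frac{300086 + \left(\left(-9\right) 82 + \left(4 - 167\right)\right)^{2}}{-46356} = \left(300086 + \left(-738 - 163\right)^{2}\right) \left(- \frac{1}{46356}\right) = \left(300086 + \left(-901\right)^{2}\right) \left(- \frac{1}{46356}\right) = \left(300086 + 811801\right) \left(- \frac{1}{46356}\right) = 1111887 \left(- \frac{1}{46356}\right) = - \frac{370629}{15452}$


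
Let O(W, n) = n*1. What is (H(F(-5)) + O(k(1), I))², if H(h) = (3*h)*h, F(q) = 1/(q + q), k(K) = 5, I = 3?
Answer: 91809/10000 ≈ 9.1809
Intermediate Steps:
F(q) = 1/(2*q)
H(h) = 3*h²
O(W, n) = n
(H(F(-5)) + O(k(1), I))² = (3*((½)/(-5))² + 3)² = (3*((½)*(-⅕))² + 3)² = (3*(-⅒)² + 3)² = (3*(1/100) + 3)² = (3/100 + 3)² = (303/100)² = 91809/10000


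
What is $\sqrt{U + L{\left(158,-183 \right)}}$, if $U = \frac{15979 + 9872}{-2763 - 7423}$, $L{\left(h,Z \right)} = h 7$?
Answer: $\frac{7 \sqrt{2336515610}}{10186} \approx 33.218$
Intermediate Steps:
$L{\left(h,Z \right)} = 7 h$
$U = - \frac{25851}{10186}$ ($U = \frac{25851}{-10186} = 25851 \left(- \frac{1}{10186}\right) = - \frac{25851}{10186} \approx -2.5379$)
$\sqrt{U + L{\left(158,-183 \right)}} = \sqrt{- \frac{25851}{10186} + 7 \cdot 158} = \sqrt{- \frac{25851}{10186} + 1106} = \sqrt{\frac{11239865}{10186}} = \frac{7 \sqrt{2336515610}}{10186}$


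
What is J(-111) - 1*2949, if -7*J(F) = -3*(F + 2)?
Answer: -20970/7 ≈ -2995.7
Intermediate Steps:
J(F) = 6/7 + 3*F/7 (J(F) = -(-3)*(F + 2)/7 = -(-3)*(2 + F)/7 = -(-6 - 3*F)/7 = 6/7 + 3*F/7)
J(-111) - 1*2949 = (6/7 + (3/7)*(-111)) - 1*2949 = (6/7 - 333/7) - 2949 = -327/7 - 2949 = -20970/7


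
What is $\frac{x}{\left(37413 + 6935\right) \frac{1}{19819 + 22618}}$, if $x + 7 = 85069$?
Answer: $\frac{1804888047}{22174} \approx 81397.0$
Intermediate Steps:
$x = 85062$ ($x = -7 + 85069 = 85062$)
$\frac{x}{\left(37413 + 6935\right) \frac{1}{19819 + 22618}} = \frac{85062}{\left(37413 + 6935\right) \frac{1}{19819 + 22618}} = \frac{85062}{44348 \cdot \frac{1}{42437}} = \frac{85062}{\frac{44348}{42437}} = 85062 \cdot \frac{42437}{44348} = \frac{1804888047}{22174}$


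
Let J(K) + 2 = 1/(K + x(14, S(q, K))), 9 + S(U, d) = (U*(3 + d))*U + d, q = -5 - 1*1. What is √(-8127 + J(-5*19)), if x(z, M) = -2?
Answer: I*√76485858/97 ≈ 90.161*I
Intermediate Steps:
q = -6 (q = -5 - 1 = -6)
S(U, d) = -9 + d + U²*(3 + d) (S(U, d) = -9 + ((U*(3 + d))*U + d) = -9 + (U²*(3 + d) + d) = -9 + (d + U²*(3 + d)) = -9 + d + U²*(3 + d))
J(K) = -2 + 1/(-2 + K) (J(K) = -2 + 1/(K - 2) = -2 + 1/(-2 + K))
√(-8127 + J(-5*19)) = √(-8127 + (5 - (-10)*19)/(-2 - 5*19)) = √(-8127 + (5 - 2*(-95))/(-2 - 95)) = √(-8127 + (5 + 190)/(-97)) = √(-8127 - 1/97*195) = √(-8127 - 195/97) = √(-788514/97) = I*√76485858/97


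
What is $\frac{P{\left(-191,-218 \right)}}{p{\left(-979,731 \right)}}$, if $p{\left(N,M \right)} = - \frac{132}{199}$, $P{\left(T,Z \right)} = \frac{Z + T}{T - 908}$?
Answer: $- \frac{81391}{145068} \approx -0.56105$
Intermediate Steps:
$P{\left(T,Z \right)} = \frac{T + Z}{-908 + T}$
$p{\left(N,M \right)} = - \frac{132}{199}$ ($p{\left(N,M \right)} = \left(-132\right) \frac{1}{199} = - \frac{132}{199}$)
$\frac{P{\left(-191,-218 \right)}}{p{\left(-979,731 \right)}} = \frac{\frac{1}{-908 - 191} \left(-191 - 218\right)}{- \frac{132}{199}} = \frac{1}{-1099} \left(-409\right) \left(- \frac{199}{132}\right) = \left(- \frac{1}{1099}\right) \left(-409\right) \left(- \frac{199}{132}\right) = \frac{409}{1099} \left(- \frac{199}{132}\right) = - \frac{81391}{145068}$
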